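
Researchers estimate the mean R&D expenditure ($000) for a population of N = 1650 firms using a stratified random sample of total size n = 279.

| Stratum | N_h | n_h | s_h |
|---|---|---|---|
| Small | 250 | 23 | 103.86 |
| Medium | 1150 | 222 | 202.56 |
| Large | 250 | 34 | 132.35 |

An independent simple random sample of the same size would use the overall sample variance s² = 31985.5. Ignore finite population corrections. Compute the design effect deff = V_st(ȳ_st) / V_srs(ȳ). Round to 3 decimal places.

deff ≈ 0.980

V̂(ȳ_st) = Σ W_h² s_h²/n_h, with W_h = N_h/N and N = 1650:
  stratum Small: (250/1650)²·103.86²/23 = 10.7667
  stratum Medium: (1150/1650)²·202.56²/222 = 89.7805
  stratum Large: (250/1650)²·132.35²/34 = 11.8272
V_st = 112.374
V_srs = s²/n = 31985.5/279 = 114.643
deff = V_st / V_srs = 112.374/114.643 = 0.9802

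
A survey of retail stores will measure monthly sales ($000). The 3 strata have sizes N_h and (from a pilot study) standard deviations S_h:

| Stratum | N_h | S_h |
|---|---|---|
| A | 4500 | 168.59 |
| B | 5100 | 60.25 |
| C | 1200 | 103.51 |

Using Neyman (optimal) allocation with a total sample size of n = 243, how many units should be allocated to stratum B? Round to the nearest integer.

Neyman allocation: n_h = n · N_h S_h / Σ N_i S_i, with n = 243.
  stratum A: N_h·S_h = 4500·168.59 = 758655.00
  stratum B: N_h·S_h = 5100·60.25 = 307275.00
  stratum C: N_h·S_h = 1200·103.51 = 124212.00
Σ N_h S_h = 1190142.00
n for stratum B = 243·307275.00/1190142.00 = 62.739 → 63

63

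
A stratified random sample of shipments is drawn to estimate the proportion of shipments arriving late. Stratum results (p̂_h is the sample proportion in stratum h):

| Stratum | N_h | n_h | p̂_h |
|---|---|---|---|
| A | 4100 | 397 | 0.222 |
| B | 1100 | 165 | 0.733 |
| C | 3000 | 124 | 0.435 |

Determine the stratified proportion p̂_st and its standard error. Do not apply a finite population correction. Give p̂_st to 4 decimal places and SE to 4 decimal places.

p̂_st ≈ 0.3685, SE ≈ 0.0199

N = 8200; stratum weights W_h = N_h/N.
p̂_st = Σ W_h p̂_h = (4100·0.222 + 1100·0.733 + 3000·0.435)/8200 = 0.36848
V̂(p̂_st) = Σ W_h² p̂_h(1−p̂_h)/(n_h−1):
  stratum A: (4100/8200)²·0.222·0.778/396 = 0.000109038
  stratum B: (1100/8200)²·0.733·0.267/164 = 2.14748e-05
  stratum C: (3000/8200)²·0.435·0.565/123 = 0.000267453
V̂(p̂_st) = 0.000397966; SE = √V̂ = 0.0199491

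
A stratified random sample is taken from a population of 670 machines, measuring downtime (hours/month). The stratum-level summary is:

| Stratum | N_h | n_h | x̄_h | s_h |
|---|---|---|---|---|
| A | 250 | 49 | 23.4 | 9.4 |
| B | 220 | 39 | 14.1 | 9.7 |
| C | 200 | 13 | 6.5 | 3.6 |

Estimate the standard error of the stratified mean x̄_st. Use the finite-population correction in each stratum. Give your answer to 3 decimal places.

SE(x̄_st) ≈ 0.706

V̂(x̄_st) = Σ W_h² (1 − n_h/N_h) s_h²/n_h, with W_h = N_h/N and N = 670:
  stratum A: (250/670)²·(1 − 49/250)·9.4²/49 = 0.201858
  stratum B: (220/670)²·(1 − 39/220)·9.7²/39 = 0.214008
  stratum C: (200/670)²·(1 − 13/200)·3.6²/13 = 0.0830584
V̂(x̄_st) = 0.498925
SE(x̄_st) = √0.498925 = 0.706346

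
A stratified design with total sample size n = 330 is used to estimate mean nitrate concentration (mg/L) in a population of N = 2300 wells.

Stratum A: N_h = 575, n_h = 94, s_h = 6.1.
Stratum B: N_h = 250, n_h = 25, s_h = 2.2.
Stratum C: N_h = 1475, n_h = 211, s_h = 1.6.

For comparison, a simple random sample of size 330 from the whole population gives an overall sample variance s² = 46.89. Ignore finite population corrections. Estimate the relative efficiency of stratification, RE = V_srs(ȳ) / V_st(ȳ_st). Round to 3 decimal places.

RE ≈ 4.438

V̂(ȳ_st) = Σ W_h² s_h²/n_h, with W_h = N_h/N and N = 2300:
  stratum A: (575/2300)²·6.1²/94 = 0.0247407
  stratum B: (250/2300)²·2.2²/25 = 0.00228733
  stratum C: (1475/2300)²·1.6²/211 = 0.00498983
V_st = 0.0320179
V_srs = s²/n = 46.89/330 = 0.142091
Relative efficiency = V_srs / V_st = 0.142091/0.0320179 = 4.4379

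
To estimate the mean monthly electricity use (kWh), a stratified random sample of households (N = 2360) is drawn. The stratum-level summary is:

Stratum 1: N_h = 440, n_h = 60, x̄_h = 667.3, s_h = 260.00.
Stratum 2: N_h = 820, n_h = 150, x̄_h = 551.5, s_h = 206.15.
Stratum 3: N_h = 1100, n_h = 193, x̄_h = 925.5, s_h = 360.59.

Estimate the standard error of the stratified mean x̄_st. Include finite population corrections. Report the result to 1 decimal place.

SE(x̄_st) ≈ 13.5

V̂(x̄_st) = Σ W_h² (1 − n_h/N_h) s_h²/n_h, with W_h = N_h/N and N = 2360:
  stratum 1: (440/2360)²·(1 − 60/440)·260.00²/60 = 33.8227
  stratum 2: (820/2360)²·(1 − 150/820)·206.15²/150 = 27.9473
  stratum 3: (1100/2360)²·(1 − 193/1100)·360.59²/193 = 120.683
V̂(x̄_st) = 182.453
SE(x̄_st) = √182.453 = 13.5075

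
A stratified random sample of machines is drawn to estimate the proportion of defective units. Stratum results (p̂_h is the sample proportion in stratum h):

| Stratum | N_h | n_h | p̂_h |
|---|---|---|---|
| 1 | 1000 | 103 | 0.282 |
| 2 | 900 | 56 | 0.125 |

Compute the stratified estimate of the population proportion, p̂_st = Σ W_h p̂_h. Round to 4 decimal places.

N = 1900; stratum weights W_h = N_h/N.
p̂_st = Σ W_h p̂_h = (1000·0.282 + 900·0.125)/1900 = 0.20763

p̂_st ≈ 0.2076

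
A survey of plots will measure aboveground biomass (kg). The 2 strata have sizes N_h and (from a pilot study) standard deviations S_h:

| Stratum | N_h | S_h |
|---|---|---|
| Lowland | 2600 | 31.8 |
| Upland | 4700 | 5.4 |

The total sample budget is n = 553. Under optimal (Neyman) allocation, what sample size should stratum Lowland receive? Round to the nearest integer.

423

Neyman allocation: n_h = n · N_h S_h / Σ N_i S_i, with n = 553.
  stratum Lowland: N_h·S_h = 2600·31.8 = 82680.00
  stratum Upland: N_h·S_h = 4700·5.4 = 25380.00
Σ N_h S_h = 108060.00
n for stratum Lowland = 553·82680.00/108060.00 = 423.117 → 423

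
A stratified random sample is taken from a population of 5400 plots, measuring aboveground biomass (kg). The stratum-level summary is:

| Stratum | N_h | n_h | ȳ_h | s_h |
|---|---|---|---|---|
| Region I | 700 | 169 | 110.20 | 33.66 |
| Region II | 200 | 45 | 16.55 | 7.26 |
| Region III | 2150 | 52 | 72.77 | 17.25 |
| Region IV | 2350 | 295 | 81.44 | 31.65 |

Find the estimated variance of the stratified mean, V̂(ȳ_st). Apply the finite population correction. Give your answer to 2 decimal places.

V̂(ȳ_st) ≈ 1.53

V̂(ȳ_st) = Σ W_h² (1 − n_h/N_h) s_h²/n_h, with W_h = N_h/N and N = 5400:
  stratum Region I: (700/5400)²·(1 − 169/700)·33.66²/169 = 0.0854568
  stratum Region II: (200/5400)²·(1 − 45/200)·7.26²/45 = 0.00124519
  stratum Region III: (2150/5400)²·(1 − 52/2150)·17.25²/52 = 0.885179
  stratum Region IV: (2350/5400)²·(1 − 295/2350)·31.65²/295 = 0.562364
V̂(ȳ_st) = 1.53425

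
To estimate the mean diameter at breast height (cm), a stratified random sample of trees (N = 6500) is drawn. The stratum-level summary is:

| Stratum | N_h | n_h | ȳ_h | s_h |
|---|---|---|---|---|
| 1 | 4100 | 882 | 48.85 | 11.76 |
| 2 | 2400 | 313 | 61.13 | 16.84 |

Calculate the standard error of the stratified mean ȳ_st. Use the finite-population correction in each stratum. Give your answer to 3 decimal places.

SE(ȳ_st) ≈ 0.395

V̂(ȳ_st) = Σ W_h² (1 − n_h/N_h) s_h²/n_h, with W_h = N_h/N and N = 6500:
  stratum 1: (4100/6500)²·(1 − 882/4100)·11.76²/882 = 0.0489654
  stratum 2: (2400/6500)²·(1 − 313/2400)·16.84²/313 = 0.107411
V̂(ȳ_st) = 0.156376
SE(ȳ_st) = √0.156376 = 0.395444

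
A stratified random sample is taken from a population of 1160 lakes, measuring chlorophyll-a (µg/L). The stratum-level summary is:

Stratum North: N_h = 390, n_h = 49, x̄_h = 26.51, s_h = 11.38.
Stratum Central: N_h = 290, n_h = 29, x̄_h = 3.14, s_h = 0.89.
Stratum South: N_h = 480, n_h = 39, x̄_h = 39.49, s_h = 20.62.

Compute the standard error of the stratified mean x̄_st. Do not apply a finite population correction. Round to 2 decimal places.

SE(x̄_st) ≈ 1.47

V̂(x̄_st) = Σ W_h² s_h²/n_h, with W_h = N_h/N and N = 1160:
  stratum North: (390/1160)²·11.38²/49 = 0.298746
  stratum Central: (290/1160)²·0.89²/29 = 0.00170711
  stratum South: (480/1160)²·20.62²/39 = 1.86672
V̂(x̄_st) = 2.16717
SE(x̄_st) = √2.16717 = 1.47213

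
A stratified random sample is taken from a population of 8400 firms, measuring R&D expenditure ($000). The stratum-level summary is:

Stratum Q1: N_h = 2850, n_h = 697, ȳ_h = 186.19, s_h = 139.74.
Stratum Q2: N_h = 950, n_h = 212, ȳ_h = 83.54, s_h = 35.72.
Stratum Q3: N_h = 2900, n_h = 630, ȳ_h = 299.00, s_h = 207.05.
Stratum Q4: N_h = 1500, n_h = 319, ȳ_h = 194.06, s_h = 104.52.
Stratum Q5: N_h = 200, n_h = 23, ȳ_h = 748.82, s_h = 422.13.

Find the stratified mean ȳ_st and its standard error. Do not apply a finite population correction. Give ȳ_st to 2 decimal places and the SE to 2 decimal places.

ȳ_st ≈ 228.33, SE ≈ 4.11

ȳ_st = Σ W_h ȳ_h = (2850·186.19 + 950·83.54 + 2900·299.00 + 1500·194.06 + 200·748.82)/8400 = 228.32839
V̂(ȳ_st) = Σ W_h² s_h²/n_h, with W_h = N_h/N and N = 8400:
  stratum Q1: (2850/8400)²·139.74²/697 = 3.22508
  stratum Q2: (950/8400)²·35.72²/212 = 0.0769796
  stratum Q3: (2900/8400)²·207.05²/630 = 8.11049
  stratum Q4: (1500/8400)²·104.52²/319 = 1.09202
  stratum Q5: (200/8400)²·422.13²/23 = 4.39204
V̂(ȳ_st) = 16.8966
SE(ȳ_st) = √16.8966 = 4.11055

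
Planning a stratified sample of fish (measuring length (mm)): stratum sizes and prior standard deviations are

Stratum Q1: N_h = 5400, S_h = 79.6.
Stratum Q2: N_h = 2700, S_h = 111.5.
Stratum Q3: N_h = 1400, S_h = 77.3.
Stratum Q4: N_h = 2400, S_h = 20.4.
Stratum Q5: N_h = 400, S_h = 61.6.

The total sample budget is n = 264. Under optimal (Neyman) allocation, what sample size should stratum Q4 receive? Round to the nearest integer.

14

Neyman allocation: n_h = n · N_h S_h / Σ N_i S_i, with n = 264.
  stratum Q1: N_h·S_h = 5400·79.6 = 429840.00
  stratum Q2: N_h·S_h = 2700·111.5 = 301050.00
  stratum Q3: N_h·S_h = 1400·77.3 = 108220.00
  stratum Q4: N_h·S_h = 2400·20.4 = 48960.00
  stratum Q5: N_h·S_h = 400·61.6 = 24640.00
Σ N_h S_h = 912710.00
n for stratum Q4 = 264·48960.00/912710.00 = 14.162 → 14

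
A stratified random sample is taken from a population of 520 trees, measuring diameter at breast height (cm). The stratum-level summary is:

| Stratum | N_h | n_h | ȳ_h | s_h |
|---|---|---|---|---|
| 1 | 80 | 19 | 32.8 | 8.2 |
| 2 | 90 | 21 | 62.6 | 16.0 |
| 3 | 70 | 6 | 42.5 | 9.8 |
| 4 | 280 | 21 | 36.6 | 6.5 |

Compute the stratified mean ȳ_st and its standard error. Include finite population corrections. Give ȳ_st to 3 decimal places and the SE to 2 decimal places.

ȳ_st ≈ 41.310, SE ≈ 1.07

ȳ_st = Σ W_h ȳ_h = (80·32.8 + 90·62.6 + 70·42.5 + 280·36.6)/520 = 41.30962
V̂(ȳ_st) = Σ W_h² (1 − n_h/N_h) s_h²/n_h, with W_h = N_h/N and N = 520:
  stratum 1: (80/520)²·(1 − 19/80)·8.2²/19 = 0.0638686
  stratum 2: (90/520)²·(1 − 21/90)·16.0²/21 = 0.279966
  stratum 3: (70/520)²·(1 − 6/70)·9.8²/6 = 0.265199
  stratum 4: (280/520)²·(1 − 21/280)·6.5²/21 = 0.539583
V̂(ȳ_st) = 1.14862
SE(ȳ_st) = √1.14862 = 1.07174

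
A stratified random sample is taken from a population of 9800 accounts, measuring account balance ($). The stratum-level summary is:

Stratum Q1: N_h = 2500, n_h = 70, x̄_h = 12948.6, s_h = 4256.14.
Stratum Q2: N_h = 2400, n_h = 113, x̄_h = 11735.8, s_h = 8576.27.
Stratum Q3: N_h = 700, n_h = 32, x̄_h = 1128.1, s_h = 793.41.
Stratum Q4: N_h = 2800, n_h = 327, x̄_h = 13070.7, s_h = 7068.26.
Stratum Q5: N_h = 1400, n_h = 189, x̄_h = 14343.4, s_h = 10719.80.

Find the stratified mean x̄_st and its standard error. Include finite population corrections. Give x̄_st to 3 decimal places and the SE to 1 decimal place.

x̄_st = Σ W_h x̄_h = (2500·12948.6 + 2400·11735.8 + 700·1128.1 + 2800·13070.7 + 1400·14343.4)/9800 = 12041.40918
V̂(x̄_st) = Σ W_h² (1 − n_h/N_h) s_h²/n_h, with W_h = N_h/N and N = 9800:
  stratum Q1: (2500/9800)²·(1 − 70/2500)·4256.14²/70 = 16369.2
  stratum Q2: (2400/9800)²·(1 − 113/2400)·8576.27²/113 = 37200.1
  stratum Q3: (700/9800)²·(1 − 32/700)·793.41²/32 = 95.7784
  stratum Q4: (2800/9800)²·(1 − 327/2800)·7068.26²/327 = 11015.6
  stratum Q5: (1400/9800)²·(1 − 189/1400)·10719.80²/189 = 10733.3
V̂(x̄_st) = 75413.9
SE(x̄_st) = √75413.9 = 274.616

x̄_st ≈ 12041.409, SE ≈ 274.6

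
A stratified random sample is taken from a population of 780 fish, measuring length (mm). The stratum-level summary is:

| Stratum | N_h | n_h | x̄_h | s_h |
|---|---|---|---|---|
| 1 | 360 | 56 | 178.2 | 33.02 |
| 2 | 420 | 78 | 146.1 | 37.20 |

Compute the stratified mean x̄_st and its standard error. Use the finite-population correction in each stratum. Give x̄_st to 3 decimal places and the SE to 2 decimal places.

x̄_st = Σ W_h x̄_h = (360·178.2 + 420·146.1)/780 = 160.91538
V̂(x̄_st) = Σ W_h² (1 − n_h/N_h) s_h²/n_h, with W_h = N_h/N and N = 780:
  stratum 1: (360/780)²·(1 − 56/360)·33.02²/56 = 3.5023
  stratum 2: (420/780)²·(1 − 78/420)·37.20²/78 = 4.18868
V̂(x̄_st) = 7.69098
SE(x̄_st) = √7.69098 = 2.77326

x̄_st ≈ 160.915, SE ≈ 2.77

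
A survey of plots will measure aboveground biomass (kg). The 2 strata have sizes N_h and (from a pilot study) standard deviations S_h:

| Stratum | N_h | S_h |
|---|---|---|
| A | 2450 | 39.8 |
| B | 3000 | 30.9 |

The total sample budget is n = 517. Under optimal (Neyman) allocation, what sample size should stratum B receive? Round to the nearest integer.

Neyman allocation: n_h = n · N_h S_h / Σ N_i S_i, with n = 517.
  stratum A: N_h·S_h = 2450·39.8 = 97510.00
  stratum B: N_h·S_h = 3000·30.9 = 92700.00
Σ N_h S_h = 190210.00
n for stratum B = 517·92700.00/190210.00 = 251.963 → 252

252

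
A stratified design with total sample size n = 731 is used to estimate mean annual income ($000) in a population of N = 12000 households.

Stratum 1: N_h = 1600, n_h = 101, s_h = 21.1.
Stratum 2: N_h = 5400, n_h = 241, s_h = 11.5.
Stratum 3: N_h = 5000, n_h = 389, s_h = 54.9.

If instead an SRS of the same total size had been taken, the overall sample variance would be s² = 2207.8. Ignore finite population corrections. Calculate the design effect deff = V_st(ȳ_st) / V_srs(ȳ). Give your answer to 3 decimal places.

deff ≈ 0.508

V̂(ȳ_st) = Σ W_h² s_h²/n_h, with W_h = N_h/N and N = 12000:
  stratum 1: (1600/12000)²·21.1²/101 = 0.0783648
  stratum 2: (5400/12000)²·11.5²/241 = 0.111123
  stratum 3: (5000/12000)²·54.9²/389 = 1.34516
V_st = 1.53464
V_srs = s²/n = 2207.8/731 = 3.02025
deff = V_st / V_srs = 1.53464/3.02025 = 0.5081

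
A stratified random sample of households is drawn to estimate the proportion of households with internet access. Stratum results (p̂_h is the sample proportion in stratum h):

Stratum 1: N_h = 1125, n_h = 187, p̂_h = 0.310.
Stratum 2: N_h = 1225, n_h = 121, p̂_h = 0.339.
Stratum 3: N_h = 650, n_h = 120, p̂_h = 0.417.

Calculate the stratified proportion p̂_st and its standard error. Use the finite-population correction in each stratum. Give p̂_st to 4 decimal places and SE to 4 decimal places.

N = 3000; stratum weights W_h = N_h/N.
p̂_st = Σ W_h p̂_h = (1125·0.310 + 1225·0.339 + 650·0.417)/3000 = 0.34503
V̂(p̂_st) = Σ W_h² (1 − n_h/N_h) p̂_h(1−p̂_h)/(n_h−1):
  stratum 1: (1125/3000)²·(1 − 187/1125)·0.310·0.690/186 = 0.000134837
  stratum 2: (1225/3000)²·(1 − 121/1225)·0.339·0.661/120 = 0.000280597
  stratum 3: (650/3000)²·(1 − 120/650)·0.417·0.583/119 = 7.81996e-05
V̂(p̂_st) = 0.000493634; SE = √V̂ = 0.0222179

p̂_st ≈ 0.3450, SE ≈ 0.0222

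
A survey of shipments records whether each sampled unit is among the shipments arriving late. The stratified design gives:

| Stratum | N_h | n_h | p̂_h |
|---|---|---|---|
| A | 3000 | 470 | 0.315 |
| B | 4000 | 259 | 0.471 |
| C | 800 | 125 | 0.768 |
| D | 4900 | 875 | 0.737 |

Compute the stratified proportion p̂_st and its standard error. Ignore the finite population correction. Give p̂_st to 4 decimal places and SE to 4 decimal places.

p̂_st ≈ 0.5555, SE ≈ 0.0127

N = 12700; stratum weights W_h = N_h/N.
p̂_st = Σ W_h p̂_h = (3000·0.315 + 4000·0.471 + 800·0.768 + 4900·0.737)/12700 = 0.55549
V̂(p̂_st) = Σ W_h² p̂_h(1−p̂_h)/(n_h−1):
  stratum A: (3000/12700)²·0.315·0.685/469 = 2.56722e-05
  stratum B: (4000/12700)²·0.471·0.529/258 = 9.58009e-05
  stratum C: (800/12700)²·0.768·0.232/124 = 5.70164e-06
  stratum D: (4900/12700)²·0.737·0.263/874 = 3.30139e-05
V̂(p̂_st) = 0.000160189; SE = √V̂ = 0.0126566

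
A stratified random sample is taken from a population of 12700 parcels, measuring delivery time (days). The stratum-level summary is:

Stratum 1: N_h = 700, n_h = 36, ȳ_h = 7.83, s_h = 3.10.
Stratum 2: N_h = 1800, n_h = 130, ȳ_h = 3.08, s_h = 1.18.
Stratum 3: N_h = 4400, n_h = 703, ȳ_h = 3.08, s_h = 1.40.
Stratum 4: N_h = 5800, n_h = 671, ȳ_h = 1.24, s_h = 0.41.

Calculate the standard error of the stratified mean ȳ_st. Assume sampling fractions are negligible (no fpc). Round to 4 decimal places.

V̂(ȳ_st) = Σ W_h² s_h²/n_h, with W_h = N_h/N and N = 12700:
  stratum 1: (700/12700)²·3.10²/36 = 0.000810979
  stratum 2: (1800/12700)²·1.18²/130 = 0.000215158
  stratum 3: (4400/12700)²·1.40²/703 = 0.000334656
  stratum 4: (5800/12700)²·0.41²/671 = 5.22509e-05
V̂(ȳ_st) = 0.00141304
SE(ȳ_st) = √0.00141304 = 0.0375905

SE(ȳ_st) ≈ 0.0376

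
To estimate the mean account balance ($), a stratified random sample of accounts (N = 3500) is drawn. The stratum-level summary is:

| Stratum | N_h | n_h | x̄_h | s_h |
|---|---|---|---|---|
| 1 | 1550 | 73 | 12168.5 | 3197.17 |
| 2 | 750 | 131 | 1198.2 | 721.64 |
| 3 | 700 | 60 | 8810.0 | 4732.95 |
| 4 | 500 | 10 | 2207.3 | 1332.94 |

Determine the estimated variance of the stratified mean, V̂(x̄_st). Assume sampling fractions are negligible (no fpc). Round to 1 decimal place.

V̂(x̄_st) = Σ W_h² s_h²/n_h, with W_h = N_h/N and N = 3500:
  stratum 1: (1550/3500)²·3197.17²/73 = 27462.2
  stratum 2: (750/3500)²·721.64²/131 = 182.539
  stratum 3: (700/3500)²·4732.95²/60 = 14933.9
  stratum 4: (500/3500)²·1332.94²/10 = 3625.98
V̂(x̄_st) = 46204.6

V̂(x̄_st) ≈ 46204.6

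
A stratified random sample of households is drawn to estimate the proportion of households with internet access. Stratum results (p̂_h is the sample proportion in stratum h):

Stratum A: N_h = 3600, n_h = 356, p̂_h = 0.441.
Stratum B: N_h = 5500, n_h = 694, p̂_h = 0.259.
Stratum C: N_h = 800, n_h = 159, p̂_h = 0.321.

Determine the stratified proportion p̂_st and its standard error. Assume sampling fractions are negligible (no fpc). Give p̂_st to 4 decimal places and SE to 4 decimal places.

p̂_st ≈ 0.3302, SE ≈ 0.0136

N = 9900; stratum weights W_h = N_h/N.
p̂_st = Σ W_h p̂_h = (3600·0.441 + 5500·0.259 + 800·0.321)/9900 = 0.33019
V̂(p̂_st) = Σ W_h² p̂_h(1−p̂_h)/(n_h−1):
  stratum A: (3600/9900)²·0.441·0.559/355 = 9.18241e-05
  stratum B: (5500/9900)²·0.259·0.741/693 = 8.54751e-05
  stratum C: (800/9900)²·0.321·0.679/158 = 9.00798e-06
V̂(p̂_st) = 0.000186307; SE = √V̂ = 0.0136494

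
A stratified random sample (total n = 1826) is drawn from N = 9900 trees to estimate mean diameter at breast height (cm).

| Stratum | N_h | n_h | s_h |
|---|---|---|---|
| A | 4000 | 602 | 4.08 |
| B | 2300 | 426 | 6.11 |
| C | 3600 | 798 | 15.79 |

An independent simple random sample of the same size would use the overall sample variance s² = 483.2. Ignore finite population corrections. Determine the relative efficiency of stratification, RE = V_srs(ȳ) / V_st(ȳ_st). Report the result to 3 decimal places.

RE ≈ 5.234

V̂(ȳ_st) = Σ W_h² s_h²/n_h, with W_h = N_h/N and N = 9900:
  stratum A: (4000/9900)²·4.08²/602 = 0.00451412
  stratum B: (2300/9900)²·6.11²/426 = 0.00472997
  stratum C: (3600/9900)²·15.79²/798 = 0.0413139
V_st = 0.050558
V_srs = s²/n = 483.2/1826 = 0.264622
Relative efficiency = V_srs / V_st = 0.264622/0.050558 = 5.2340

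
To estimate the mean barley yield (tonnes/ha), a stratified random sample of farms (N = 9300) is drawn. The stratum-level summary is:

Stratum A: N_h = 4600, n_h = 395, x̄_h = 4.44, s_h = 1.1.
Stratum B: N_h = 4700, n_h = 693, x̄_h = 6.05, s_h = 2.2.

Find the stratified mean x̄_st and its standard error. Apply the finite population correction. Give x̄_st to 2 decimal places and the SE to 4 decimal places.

x̄_st = Σ W_h x̄_h = (4600·4.44 + 4700·6.05)/9300 = 5.25366
V̂(x̄_st) = Σ W_h² (1 − n_h/N_h) s_h²/n_h, with W_h = N_h/N and N = 9300:
  stratum A: (4600/9300)²·(1 − 395/4600)·1.1²/395 = 0.000685088
  stratum B: (4700/9300)²·(1 − 693/4700)·2.2²/693 = 0.00152077
V̂(x̄_st) = 0.00220586
SE(x̄_st) = √0.00220586 = 0.0469666

x̄_st ≈ 5.25, SE ≈ 0.0470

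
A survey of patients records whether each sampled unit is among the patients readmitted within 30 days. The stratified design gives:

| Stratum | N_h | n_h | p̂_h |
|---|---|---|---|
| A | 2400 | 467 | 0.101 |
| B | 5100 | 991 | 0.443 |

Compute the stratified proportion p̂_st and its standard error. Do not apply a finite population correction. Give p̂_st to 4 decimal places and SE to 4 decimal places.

N = 7500; stratum weights W_h = N_h/N.
p̂_st = Σ W_h p̂_h = (2400·0.101 + 5100·0.443)/7500 = 0.33356
V̂(p̂_st) = Σ W_h² p̂_h(1−p̂_h)/(n_h−1):
  stratum A: (2400/7500)²·0.101·0.899/466 = 1.99524e-05
  stratum B: (5100/7500)²·0.443·0.557/990 = 0.00011525
V̂(p̂_st) = 0.000135203; SE = √V̂ = 0.0116277

p̂_st ≈ 0.3336, SE ≈ 0.0116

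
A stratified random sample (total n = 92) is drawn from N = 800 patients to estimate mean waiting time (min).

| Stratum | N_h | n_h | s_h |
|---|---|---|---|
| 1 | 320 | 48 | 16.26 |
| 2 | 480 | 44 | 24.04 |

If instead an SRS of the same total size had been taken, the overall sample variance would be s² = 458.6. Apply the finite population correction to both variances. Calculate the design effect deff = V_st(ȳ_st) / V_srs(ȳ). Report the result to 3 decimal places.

V̂(ȳ_st) = Σ W_h² (1 − n_h/N_h) s_h²/n_h, with W_h = N_h/N and N = 800:
  stratum 1: (320/800)²·(1 − 48/320)·16.26²/48 = 0.749098
  stratum 2: (480/800)²·(1 − 44/480)·24.04²/44 = 4.29501
V_st = 5.04411
V_srs = (1 − 92/800)·458.6/92 = 4.41153
deff = V_st / V_srs = 5.04411/4.41153 = 1.1434

deff ≈ 1.143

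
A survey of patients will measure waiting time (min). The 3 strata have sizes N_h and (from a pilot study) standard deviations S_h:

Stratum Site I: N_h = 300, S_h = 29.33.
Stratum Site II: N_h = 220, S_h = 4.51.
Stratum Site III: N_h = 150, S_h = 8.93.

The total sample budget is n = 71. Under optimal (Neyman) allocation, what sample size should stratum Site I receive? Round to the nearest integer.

56

Neyman allocation: n_h = n · N_h S_h / Σ N_i S_i, with n = 71.
  stratum Site I: N_h·S_h = 300·29.33 = 8799.00
  stratum Site II: N_h·S_h = 220·4.51 = 992.20
  stratum Site III: N_h·S_h = 150·8.93 = 1339.50
Σ N_h S_h = 11130.70
n for stratum Site I = 71·8799.00/11130.70 = 56.127 → 56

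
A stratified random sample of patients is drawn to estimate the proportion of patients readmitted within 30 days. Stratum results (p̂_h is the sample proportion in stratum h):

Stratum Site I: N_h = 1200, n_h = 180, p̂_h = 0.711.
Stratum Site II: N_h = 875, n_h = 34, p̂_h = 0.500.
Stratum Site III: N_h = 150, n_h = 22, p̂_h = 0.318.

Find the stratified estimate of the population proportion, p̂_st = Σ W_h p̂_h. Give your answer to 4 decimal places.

N = 2225; stratum weights W_h = N_h/N.
p̂_st = Σ W_h p̂_h = (1200·0.711 + 875·0.500 + 150·0.318)/2225 = 0.60153

p̂_st ≈ 0.6015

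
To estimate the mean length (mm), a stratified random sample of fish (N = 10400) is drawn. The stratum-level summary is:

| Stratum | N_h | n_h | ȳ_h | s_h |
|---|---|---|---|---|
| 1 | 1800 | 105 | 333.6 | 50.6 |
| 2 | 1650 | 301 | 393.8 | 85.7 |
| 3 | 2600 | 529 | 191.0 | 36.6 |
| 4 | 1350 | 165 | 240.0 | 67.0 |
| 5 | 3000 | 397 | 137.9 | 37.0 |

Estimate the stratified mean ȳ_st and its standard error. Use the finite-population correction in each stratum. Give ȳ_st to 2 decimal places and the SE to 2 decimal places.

ȳ_st ≈ 238.90, SE ≈ 1.40

ȳ_st = Σ W_h ȳ_h = (1800·333.6 + 1650·393.8 + 2600·191.0 + 1350·240.0 + 3000·137.9)/10400 = 238.89904
V̂(ȳ_st) = Σ W_h² (1 − n_h/N_h) s_h²/n_h, with W_h = N_h/N and N = 10400:
  stratum 1: (1800/10400)²·(1 − 105/1800)·50.6²/105 = 0.68784
  stratum 2: (1650/10400)²·(1 − 301/1650)·85.7²/301 = 0.502139
  stratum 3: (2600/10400)²·(1 − 529/2600)·36.6²/529 = 0.126065
  stratum 4: (1350/10400)²·(1 − 165/1350)·67.0²/165 = 0.402394
  stratum 5: (3000/10400)²·(1 − 397/3000)·37.0²/397 = 0.248967
V̂(ȳ_st) = 1.9674
SE(ȳ_st) = √1.9674 = 1.40264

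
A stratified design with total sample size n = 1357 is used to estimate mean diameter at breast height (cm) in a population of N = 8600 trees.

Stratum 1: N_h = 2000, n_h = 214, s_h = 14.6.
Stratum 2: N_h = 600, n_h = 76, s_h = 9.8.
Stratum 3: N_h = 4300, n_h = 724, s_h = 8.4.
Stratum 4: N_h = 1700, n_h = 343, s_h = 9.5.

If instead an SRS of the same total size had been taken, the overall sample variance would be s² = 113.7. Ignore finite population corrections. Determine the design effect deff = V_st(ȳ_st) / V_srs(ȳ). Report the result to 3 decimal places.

deff ≈ 1.130

V̂(ȳ_st) = Σ W_h² s_h²/n_h, with W_h = N_h/N and N = 8600:
  stratum 1: (2000/8600)²·14.6²/214 = 0.053871
  stratum 2: (600/8600)²·9.8²/76 = 0.00615098
  stratum 3: (4300/8600)²·8.4²/724 = 0.0243646
  stratum 4: (1700/8600)²·9.5²/343 = 0.0102814
V_st = 0.0946681
V_srs = s²/n = 113.7/1357 = 0.0837878
deff = V_st / V_srs = 0.0946681/0.0837878 = 1.1299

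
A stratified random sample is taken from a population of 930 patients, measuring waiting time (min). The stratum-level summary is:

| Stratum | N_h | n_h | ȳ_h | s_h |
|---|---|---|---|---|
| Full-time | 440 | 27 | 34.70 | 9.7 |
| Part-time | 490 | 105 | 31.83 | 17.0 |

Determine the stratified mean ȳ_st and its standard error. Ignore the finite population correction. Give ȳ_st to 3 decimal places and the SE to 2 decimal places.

ȳ_st ≈ 33.188, SE ≈ 1.24

ȳ_st = Σ W_h ȳ_h = (440·34.70 + 490·31.83)/930 = 33.18785
V̂(ȳ_st) = Σ W_h² s_h²/n_h, with W_h = N_h/N and N = 930:
  stratum Full-time: (440/930)²·9.7²/27 = 0.780044
  stratum Part-time: (490/930)²·17.0²/105 = 0.764073
V̂(ȳ_st) = 1.54412
SE(ȳ_st) = √1.54412 = 1.24263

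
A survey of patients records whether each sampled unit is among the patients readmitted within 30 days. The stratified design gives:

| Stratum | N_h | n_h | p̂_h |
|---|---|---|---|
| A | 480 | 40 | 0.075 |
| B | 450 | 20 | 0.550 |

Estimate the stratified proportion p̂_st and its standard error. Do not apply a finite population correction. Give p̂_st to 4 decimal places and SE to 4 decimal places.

N = 930; stratum weights W_h = N_h/N.
p̂_st = Σ W_h p̂_h = (480·0.075 + 450·0.550)/930 = 0.30484
V̂(p̂_st) = Σ W_h² p̂_h(1−p̂_h)/(n_h−1):
  stratum A: (480/930)²·0.075·0.925/39 = 0.000473865
  stratum B: (450/930)²·0.550·0.450/19 = 0.00304987
V̂(p̂_st) = 0.00352373; SE = √V̂ = 0.059361

p̂_st ≈ 0.3048, SE ≈ 0.0594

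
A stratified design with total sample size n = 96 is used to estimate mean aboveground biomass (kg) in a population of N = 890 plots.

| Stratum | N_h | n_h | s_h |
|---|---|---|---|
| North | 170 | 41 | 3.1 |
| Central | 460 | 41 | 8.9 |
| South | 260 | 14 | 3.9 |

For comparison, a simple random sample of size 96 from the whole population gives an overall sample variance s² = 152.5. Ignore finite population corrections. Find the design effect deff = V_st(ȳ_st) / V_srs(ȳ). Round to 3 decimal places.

deff ≈ 0.389

V̂(ȳ_st) = Σ W_h² s_h²/n_h, with W_h = N_h/N and N = 890:
  stratum North: (170/890)²·3.1²/41 = 0.0085518
  stratum Central: (460/890)²·8.9²/41 = 0.516098
  stratum South: (260/890)²·3.9²/14 = 0.0927188
V_st = 0.617368
V_srs = s²/n = 152.5/96 = 1.58854
deff = V_st / V_srs = 0.617368/1.58854 = 0.3886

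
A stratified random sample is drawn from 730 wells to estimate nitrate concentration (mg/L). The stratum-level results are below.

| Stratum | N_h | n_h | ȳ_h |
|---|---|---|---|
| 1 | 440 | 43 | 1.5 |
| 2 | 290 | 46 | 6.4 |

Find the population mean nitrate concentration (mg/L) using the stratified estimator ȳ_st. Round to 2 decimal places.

ȳ_st ≈ 3.45

N = Σ N_h = 730. Stratum weights W_h = N_h/N.
ȳ_st = (440·1.5 + 290·6.4) / 730 = 3.4466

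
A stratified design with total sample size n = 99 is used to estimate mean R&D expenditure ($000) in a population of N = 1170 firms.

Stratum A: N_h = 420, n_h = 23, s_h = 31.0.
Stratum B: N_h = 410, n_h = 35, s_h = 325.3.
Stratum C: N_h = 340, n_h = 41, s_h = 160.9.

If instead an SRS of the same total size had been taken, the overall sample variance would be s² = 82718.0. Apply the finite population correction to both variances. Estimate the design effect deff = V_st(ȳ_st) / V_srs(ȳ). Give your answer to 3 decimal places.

V̂(ȳ_st) = Σ W_h² (1 − n_h/N_h) s_h²/n_h, with W_h = N_h/N and N = 1170:
  stratum A: (420/1170)²·(1 − 23/420)·31.0²/23 = 5.08937
  stratum B: (410/1170)²·(1 − 35/410)·325.3²/35 = 339.581
  stratum C: (340/1170)²·(1 − 41/340)·160.9²/41 = 46.8928
V_st = 391.563
V_srs = (1 − 99/1170)·82718.0/99 = 764.836
deff = V_st / V_srs = 391.563/764.836 = 0.5120

deff ≈ 0.512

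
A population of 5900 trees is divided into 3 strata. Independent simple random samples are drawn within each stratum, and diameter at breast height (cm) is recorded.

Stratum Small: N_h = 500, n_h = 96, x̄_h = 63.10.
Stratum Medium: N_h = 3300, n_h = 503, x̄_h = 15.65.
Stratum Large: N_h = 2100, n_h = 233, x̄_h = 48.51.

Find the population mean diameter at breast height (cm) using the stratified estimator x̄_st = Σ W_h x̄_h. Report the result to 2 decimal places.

x̄_st ≈ 31.37

N = Σ N_h = 5900. Stratum weights W_h = N_h/N.
x̄_st = (500·63.10 + 3300·15.65 + 2100·48.51) / 5900 = 31.3671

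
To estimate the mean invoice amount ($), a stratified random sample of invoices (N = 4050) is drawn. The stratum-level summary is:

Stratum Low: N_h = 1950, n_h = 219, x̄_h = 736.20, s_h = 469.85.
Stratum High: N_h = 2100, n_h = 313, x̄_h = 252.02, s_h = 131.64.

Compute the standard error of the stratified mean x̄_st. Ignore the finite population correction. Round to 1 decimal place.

SE(x̄_st) ≈ 15.8

V̂(x̄_st) = Σ W_h² s_h²/n_h, with W_h = N_h/N and N = 4050:
  stratum Low: (1950/4050)²·469.85²/219 = 233.686
  stratum High: (2100/4050)²·131.64²/313 = 14.8854
V̂(x̄_st) = 248.572
SE(x̄_st) = √248.572 = 15.7662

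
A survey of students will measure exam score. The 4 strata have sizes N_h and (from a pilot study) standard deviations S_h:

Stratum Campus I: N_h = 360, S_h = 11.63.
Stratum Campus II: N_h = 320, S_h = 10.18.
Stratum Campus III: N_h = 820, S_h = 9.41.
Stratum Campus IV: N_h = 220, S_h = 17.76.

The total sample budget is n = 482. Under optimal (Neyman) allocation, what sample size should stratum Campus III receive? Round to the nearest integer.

Neyman allocation: n_h = n · N_h S_h / Σ N_i S_i, with n = 482.
  stratum Campus I: N_h·S_h = 360·11.63 = 4186.80
  stratum Campus II: N_h·S_h = 320·10.18 = 3257.60
  stratum Campus III: N_h·S_h = 820·9.41 = 7716.20
  stratum Campus IV: N_h·S_h = 220·17.76 = 3907.20
Σ N_h S_h = 19067.80
n for stratum Campus III = 482·7716.20/19067.80 = 195.052 → 195

195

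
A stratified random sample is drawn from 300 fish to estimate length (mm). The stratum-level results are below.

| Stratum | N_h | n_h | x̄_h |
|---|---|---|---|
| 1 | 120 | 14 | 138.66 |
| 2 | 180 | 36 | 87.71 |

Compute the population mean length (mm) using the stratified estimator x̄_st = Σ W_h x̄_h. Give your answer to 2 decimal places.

N = Σ N_h = 300. Stratum weights W_h = N_h/N.
x̄_st = (120·138.66 + 180·87.71) / 300 = 108.0900

x̄_st ≈ 108.09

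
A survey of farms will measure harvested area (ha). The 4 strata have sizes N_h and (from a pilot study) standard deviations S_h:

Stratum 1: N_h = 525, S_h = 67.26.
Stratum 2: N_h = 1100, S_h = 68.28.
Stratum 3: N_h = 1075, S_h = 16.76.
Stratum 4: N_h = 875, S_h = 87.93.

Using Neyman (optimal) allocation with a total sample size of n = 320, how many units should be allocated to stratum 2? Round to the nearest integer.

Neyman allocation: n_h = n · N_h S_h / Σ N_i S_i, with n = 320.
  stratum 1: N_h·S_h = 525·67.26 = 35311.50
  stratum 2: N_h·S_h = 1100·68.28 = 75108.00
  stratum 3: N_h·S_h = 1075·16.76 = 18017.00
  stratum 4: N_h·S_h = 875·87.93 = 76938.75
Σ N_h S_h = 205375.25
n for stratum 2 = 320·75108.00/205375.25 = 117.028 → 117

117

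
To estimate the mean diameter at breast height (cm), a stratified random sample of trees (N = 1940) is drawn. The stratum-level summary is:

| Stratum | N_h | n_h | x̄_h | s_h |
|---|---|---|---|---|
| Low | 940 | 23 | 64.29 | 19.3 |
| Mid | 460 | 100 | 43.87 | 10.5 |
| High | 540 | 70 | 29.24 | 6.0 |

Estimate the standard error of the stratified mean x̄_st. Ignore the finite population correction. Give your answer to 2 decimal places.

SE(x̄_st) ≈ 1.98

V̂(x̄_st) = Σ W_h² s_h²/n_h, with W_h = N_h/N and N = 1940:
  stratum Low: (940/1940)²·19.3²/23 = 3.80224
  stratum Mid: (460/1940)²·10.5²/100 = 0.0619856
  stratum High: (540/1940)²·6.0²/70 = 0.0398463
V̂(x̄_st) = 3.90407
SE(x̄_st) = √3.90407 = 1.97587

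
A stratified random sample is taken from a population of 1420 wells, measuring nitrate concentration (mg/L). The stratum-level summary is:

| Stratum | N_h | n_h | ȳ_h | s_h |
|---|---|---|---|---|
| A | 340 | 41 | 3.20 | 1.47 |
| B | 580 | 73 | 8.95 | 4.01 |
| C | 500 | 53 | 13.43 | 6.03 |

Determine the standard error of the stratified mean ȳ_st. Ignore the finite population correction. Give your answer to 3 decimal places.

SE(ȳ_st) ≈ 0.353

V̂(ȳ_st) = Σ W_h² s_h²/n_h, with W_h = N_h/N and N = 1420:
  stratum A: (340/1420)²·1.47²/41 = 0.00302157
  stratum B: (580/1420)²·4.01²/73 = 0.036749
  stratum C: (500/1420)²·6.03²/53 = 0.0850594
V̂(ȳ_st) = 0.12483
SE(ȳ_st) = √0.12483 = 0.353313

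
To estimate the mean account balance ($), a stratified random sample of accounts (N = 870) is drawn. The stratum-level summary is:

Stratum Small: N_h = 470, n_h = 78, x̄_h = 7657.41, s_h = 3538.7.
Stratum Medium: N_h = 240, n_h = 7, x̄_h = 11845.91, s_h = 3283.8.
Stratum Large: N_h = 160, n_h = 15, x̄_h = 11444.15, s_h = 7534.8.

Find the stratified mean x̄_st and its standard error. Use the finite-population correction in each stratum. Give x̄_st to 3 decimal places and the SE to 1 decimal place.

x̄_st = Σ W_h x̄_h = (470·7657.41 + 240·11845.91 + 160·11444.15)/870 = 9509.27023
V̂(x̄_st) = Σ W_h² (1 − n_h/N_h) s_h²/n_h, with W_h = N_h/N and N = 870:
  stratum Small: (470/870)²·(1 − 78/470)·3538.7²/78 = 39078.5
  stratum Medium: (240/870)²·(1 − 7/240)·3283.8²/7 = 113811
  stratum Large: (160/870)²·(1 − 15/160)·7534.8²/15 = 116012
V̂(x̄_st) = 268901
SE(x̄_st) = √268901 = 518.557

x̄_st ≈ 9509.270, SE ≈ 518.6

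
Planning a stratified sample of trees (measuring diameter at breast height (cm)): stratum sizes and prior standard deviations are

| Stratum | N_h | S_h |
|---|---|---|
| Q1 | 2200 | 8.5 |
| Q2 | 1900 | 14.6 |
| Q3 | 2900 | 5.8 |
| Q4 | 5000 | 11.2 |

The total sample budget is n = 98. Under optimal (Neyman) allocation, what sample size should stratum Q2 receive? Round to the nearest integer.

23

Neyman allocation: n_h = n · N_h S_h / Σ N_i S_i, with n = 98.
  stratum Q1: N_h·S_h = 2200·8.5 = 18700.00
  stratum Q2: N_h·S_h = 1900·14.6 = 27740.00
  stratum Q3: N_h·S_h = 2900·5.8 = 16820.00
  stratum Q4: N_h·S_h = 5000·11.2 = 56000.00
Σ N_h S_h = 119260.00
n for stratum Q2 = 98·27740.00/119260.00 = 22.795 → 23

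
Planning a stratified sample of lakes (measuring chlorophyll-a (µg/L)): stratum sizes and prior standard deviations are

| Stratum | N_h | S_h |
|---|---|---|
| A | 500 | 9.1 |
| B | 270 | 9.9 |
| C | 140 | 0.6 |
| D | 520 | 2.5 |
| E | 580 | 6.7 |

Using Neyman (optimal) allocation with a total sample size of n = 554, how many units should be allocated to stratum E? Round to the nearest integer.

Neyman allocation: n_h = n · N_h S_h / Σ N_i S_i, with n = 554.
  stratum A: N_h·S_h = 500·9.1 = 4550.00
  stratum B: N_h·S_h = 270·9.9 = 2673.00
  stratum C: N_h·S_h = 140·0.6 = 84.00
  stratum D: N_h·S_h = 520·2.5 = 1300.00
  stratum E: N_h·S_h = 580·6.7 = 3886.00
Σ N_h S_h = 12493.00
n for stratum E = 554·3886.00/12493.00 = 172.324 → 172

172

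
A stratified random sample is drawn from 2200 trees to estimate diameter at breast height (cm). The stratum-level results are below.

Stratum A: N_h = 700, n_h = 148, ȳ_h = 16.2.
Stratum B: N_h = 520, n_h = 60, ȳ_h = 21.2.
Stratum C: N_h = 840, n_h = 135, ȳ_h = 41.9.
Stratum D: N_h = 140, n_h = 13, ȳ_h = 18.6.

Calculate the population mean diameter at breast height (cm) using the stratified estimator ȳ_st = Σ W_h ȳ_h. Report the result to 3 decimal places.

ȳ_st ≈ 27.347

N = Σ N_h = 2200. Stratum weights W_h = N_h/N.
ȳ_st = (700·16.2 + 520·21.2 + 840·41.9 + 140·18.6) / 2200 = 27.34727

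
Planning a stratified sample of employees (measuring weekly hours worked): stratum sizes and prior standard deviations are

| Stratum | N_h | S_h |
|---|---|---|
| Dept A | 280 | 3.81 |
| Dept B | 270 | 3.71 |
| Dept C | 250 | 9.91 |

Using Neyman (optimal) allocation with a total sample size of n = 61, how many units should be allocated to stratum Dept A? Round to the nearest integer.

14

Neyman allocation: n_h = n · N_h S_h / Σ N_i S_i, with n = 61.
  stratum Dept A: N_h·S_h = 280·3.81 = 1066.80
  stratum Dept B: N_h·S_h = 270·3.71 = 1001.70
  stratum Dept C: N_h·S_h = 250·9.91 = 2477.50
Σ N_h S_h = 4546.00
n for stratum Dept A = 61·1066.80/4546.00 = 14.315 → 14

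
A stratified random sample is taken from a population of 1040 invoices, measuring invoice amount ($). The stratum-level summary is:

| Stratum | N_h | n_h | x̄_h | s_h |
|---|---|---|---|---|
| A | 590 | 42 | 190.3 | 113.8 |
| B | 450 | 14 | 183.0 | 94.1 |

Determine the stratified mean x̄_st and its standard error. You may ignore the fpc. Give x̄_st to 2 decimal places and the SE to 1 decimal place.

x̄_st = Σ W_h x̄_h = (590·190.3 + 450·183.0)/1040 = 187.14135
V̂(x̄_st) = Σ W_h² s_h²/n_h, with W_h = N_h/N and N = 1040:
  stratum A: (590/1040)²·113.8²/42 = 99.2368
  stratum B: (450/1040)²·94.1²/14 = 118.416
V̂(x̄_st) = 217.653
SE(x̄_st) = √217.653 = 14.7531

x̄_st ≈ 187.14, SE ≈ 14.8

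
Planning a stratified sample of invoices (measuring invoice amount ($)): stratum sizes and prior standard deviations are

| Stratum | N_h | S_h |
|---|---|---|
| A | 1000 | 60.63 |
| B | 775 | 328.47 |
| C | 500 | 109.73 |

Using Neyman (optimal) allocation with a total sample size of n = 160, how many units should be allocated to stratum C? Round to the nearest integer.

Neyman allocation: n_h = n · N_h S_h / Σ N_i S_i, with n = 160.
  stratum A: N_h·S_h = 1000·60.63 = 60630.00
  stratum B: N_h·S_h = 775·328.47 = 254564.25
  stratum C: N_h·S_h = 500·109.73 = 54865.00
Σ N_h S_h = 370059.25
n for stratum C = 160·54865.00/370059.25 = 23.722 → 24

24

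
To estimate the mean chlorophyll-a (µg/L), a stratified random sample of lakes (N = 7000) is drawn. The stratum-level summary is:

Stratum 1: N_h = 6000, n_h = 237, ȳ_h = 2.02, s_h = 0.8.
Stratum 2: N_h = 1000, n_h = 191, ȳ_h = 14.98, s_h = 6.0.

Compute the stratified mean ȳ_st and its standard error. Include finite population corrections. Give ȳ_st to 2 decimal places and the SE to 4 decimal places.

ȳ_st ≈ 3.87, SE ≈ 0.0708

ȳ_st = Σ W_h ȳ_h = (6000·2.02 + 1000·14.98)/7000 = 3.87143
V̂(ȳ_st) = Σ W_h² (1 − n_h/N_h) s_h²/n_h, with W_h = N_h/N and N = 7000:
  stratum 1: (6000/7000)²·(1 − 237/6000)·0.8²/237 = 0.00190562
  stratum 2: (1000/7000)²·(1 − 191/1000)·6.0²/191 = 0.00311187
V̂(ȳ_st) = 0.00501749
SE(ȳ_st) = √0.00501749 = 0.0708342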